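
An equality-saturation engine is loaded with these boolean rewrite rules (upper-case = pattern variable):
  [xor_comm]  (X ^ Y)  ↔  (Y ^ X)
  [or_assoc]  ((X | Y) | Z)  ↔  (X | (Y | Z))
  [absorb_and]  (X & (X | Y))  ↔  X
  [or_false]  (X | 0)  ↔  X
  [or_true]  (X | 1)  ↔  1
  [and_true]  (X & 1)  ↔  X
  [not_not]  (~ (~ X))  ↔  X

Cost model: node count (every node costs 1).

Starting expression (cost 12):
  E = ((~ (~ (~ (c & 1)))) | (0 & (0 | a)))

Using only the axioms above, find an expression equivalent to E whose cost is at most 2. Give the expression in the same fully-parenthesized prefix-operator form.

1. [not_not →] (~ (~ (c & 1)))  →  (c & 1);  E = ((~ (c & 1)) | (0 & (0 | a)))
2. [absorb_and →] (0 & (0 | a))  →  0;  E = ((~ (c & 1)) | 0)
3. [and_true →] (c & 1)  →  c;  E = ((~ c) | 0)
4. [or_false →] ((~ c) | 0)  →  (~ c);  cost 2 ≤ 2, done

(~ c)   [cost 2]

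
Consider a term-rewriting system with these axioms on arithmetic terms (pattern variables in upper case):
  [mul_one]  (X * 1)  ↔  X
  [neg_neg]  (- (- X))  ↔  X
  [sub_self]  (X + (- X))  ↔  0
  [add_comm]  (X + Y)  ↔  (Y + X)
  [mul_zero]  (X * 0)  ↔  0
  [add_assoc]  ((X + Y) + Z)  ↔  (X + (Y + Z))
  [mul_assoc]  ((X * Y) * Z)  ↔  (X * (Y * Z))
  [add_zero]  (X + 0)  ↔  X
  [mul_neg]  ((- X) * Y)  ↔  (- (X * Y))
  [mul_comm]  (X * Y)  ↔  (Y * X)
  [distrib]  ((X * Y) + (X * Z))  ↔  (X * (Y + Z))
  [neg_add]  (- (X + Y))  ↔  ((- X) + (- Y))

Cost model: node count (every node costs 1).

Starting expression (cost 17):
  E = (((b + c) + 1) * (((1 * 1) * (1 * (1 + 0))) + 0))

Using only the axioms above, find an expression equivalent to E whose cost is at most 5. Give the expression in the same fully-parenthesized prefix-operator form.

step 1: add_zero (→) rewrites (1 + 0) into 1, now (((b + c) + 1) * (((1 * 1) * (1 * 1)) + 0))
step 2: mul_one (→) rewrites (1 * 1) into 1, now (((b + c) + 1) * ((1 * (1 * 1)) + 0))
step 3: mul_one (→) rewrites (1 * 1) into 1, now (((b + c) + 1) * ((1 * 1) + 0))
step 4: add_zero (→) rewrites ((1 * 1) + 0) into (1 * 1), now (((b + c) + 1) * (1 * 1))
step 5: mul_one (→) rewrites (1 * 1) into 1, now (((b + c) + 1) * 1)
step 6: mul_one (→) rewrites (((b + c) + 1) * 1) into ((b + c) + 1), reaching cost 5 (bound 5)

((b + c) + 1)   [cost 5]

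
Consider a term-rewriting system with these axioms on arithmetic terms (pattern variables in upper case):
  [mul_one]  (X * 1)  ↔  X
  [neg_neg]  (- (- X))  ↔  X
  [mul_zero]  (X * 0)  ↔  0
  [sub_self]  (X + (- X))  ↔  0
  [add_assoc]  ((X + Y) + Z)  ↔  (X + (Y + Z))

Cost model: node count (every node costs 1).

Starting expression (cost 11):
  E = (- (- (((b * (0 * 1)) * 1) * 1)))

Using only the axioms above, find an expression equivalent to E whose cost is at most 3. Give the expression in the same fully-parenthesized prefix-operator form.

(b * 0)   [cost 3]

step 1: mul_one (→) rewrites (0 * 1) into 0, now (- (- (((b * 0) * 1) * 1)))
step 2: neg_neg (→) rewrites (- (- (((b * 0) * 1) * 1))) into (((b * 0) * 1) * 1)
step 3: mul_one (→) rewrites (((b * 0) * 1) * 1) into ((b * 0) * 1)
step 4: mul_one (→) rewrites ((b * 0) * 1) into (b * 0), reaching cost 3 (bound 3)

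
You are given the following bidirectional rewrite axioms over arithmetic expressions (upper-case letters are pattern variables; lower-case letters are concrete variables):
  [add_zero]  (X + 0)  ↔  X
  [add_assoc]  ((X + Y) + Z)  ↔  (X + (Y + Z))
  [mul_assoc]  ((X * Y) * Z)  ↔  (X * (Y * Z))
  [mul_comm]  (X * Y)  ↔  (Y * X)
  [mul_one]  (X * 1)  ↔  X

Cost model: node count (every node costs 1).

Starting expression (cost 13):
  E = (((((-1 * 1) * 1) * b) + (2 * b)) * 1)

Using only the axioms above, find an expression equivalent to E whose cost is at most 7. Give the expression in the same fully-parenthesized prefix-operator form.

((-1 * b) + (2 * b))   [cost 7]

1. [mul_one →] (-1 * 1)  →  -1;  E = ((((-1 * 1) * b) + (2 * b)) * 1)
2. [mul_one →] ((((-1 * 1) * b) + (2 * b)) * 1)  →  (((-1 * 1) * b) + (2 * b))
3. [mul_one →] (-1 * 1)  →  -1;  cost 7 ≤ 7, done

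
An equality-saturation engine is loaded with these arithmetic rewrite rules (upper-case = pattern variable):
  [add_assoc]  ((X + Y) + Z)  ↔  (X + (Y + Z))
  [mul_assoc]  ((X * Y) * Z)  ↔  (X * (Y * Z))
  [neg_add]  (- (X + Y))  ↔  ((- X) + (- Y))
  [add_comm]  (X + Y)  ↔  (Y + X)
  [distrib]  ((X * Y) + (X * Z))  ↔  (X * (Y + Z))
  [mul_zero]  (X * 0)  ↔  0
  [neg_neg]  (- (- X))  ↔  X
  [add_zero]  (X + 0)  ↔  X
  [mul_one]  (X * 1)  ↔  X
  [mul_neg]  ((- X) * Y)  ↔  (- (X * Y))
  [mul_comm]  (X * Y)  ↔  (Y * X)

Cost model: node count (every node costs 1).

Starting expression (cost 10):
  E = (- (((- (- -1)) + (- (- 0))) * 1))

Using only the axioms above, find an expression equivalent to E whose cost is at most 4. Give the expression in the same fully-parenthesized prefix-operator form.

(- (-1 * 1))   [cost 4]

(1) (- (- 0))  =[neg_neg →]=  0    ⊢ (- (((- (- -1)) + 0) * 1))
(2) ((- (- -1)) + 0)  =[add_zero →]=  (- (- -1))    ⊢ (- ((- (- -1)) * 1))
(3) (- (- -1))  =[neg_neg →]=  -1    ⊢ cost 4, within 4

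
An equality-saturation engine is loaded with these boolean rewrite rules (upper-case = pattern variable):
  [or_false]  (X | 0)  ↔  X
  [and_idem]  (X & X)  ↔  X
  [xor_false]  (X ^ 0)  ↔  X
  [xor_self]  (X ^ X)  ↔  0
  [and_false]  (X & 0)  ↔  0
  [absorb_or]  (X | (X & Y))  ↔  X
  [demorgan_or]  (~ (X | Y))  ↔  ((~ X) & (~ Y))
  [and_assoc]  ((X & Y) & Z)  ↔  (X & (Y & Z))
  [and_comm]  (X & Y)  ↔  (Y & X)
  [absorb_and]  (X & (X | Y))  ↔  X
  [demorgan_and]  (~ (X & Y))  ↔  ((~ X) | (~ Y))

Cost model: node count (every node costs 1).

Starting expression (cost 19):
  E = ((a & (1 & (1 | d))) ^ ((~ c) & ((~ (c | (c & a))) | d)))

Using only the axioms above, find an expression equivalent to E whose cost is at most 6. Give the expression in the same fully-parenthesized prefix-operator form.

((a & 1) ^ (~ c))   [cost 6]

step 1: absorb_or (→) rewrites (c | (c & a)) into c, now ((a & (1 & (1 | d))) ^ ((~ c) & ((~ c) | d)))
step 2: absorb_and (→) rewrites ((~ c) & ((~ c) | d)) into (~ c), now ((a & (1 & (1 | d))) ^ (~ c))
step 3: absorb_and (→) rewrites (1 & (1 | d)) into 1, reaching cost 6 (bound 6)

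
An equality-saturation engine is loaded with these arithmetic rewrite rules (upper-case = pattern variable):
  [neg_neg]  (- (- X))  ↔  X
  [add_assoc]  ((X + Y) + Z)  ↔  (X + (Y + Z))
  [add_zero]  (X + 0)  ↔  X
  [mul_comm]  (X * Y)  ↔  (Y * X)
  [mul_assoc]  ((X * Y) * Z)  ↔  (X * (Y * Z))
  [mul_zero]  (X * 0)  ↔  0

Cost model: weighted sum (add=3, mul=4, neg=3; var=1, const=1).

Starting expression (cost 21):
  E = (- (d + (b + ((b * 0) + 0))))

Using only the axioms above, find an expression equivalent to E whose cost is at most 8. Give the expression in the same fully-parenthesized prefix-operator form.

(1) ((b * 0) + 0)  =[add_zero →]=  (b * 0)    ⊢ (- (d + (b + (b * 0))))
(2) (b * 0)  =[mul_zero →]=  0    ⊢ (- (d + (b + 0)))
(3) (b + 0)  =[add_zero →]=  b    ⊢ cost 8, within 8

(- (d + b))   [cost 8]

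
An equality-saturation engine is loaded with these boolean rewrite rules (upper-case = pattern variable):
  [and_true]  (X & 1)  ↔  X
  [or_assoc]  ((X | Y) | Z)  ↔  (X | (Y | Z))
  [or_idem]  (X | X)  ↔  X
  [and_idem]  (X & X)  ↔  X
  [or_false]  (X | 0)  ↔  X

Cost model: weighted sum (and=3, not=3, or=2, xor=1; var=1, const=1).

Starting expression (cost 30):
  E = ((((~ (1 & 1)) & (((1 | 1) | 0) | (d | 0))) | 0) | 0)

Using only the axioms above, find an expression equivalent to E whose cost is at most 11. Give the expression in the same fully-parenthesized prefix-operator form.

((~ 1) & (1 | d))   [cost 11]

1. [or_false →] ((1 | 1) | 0)  →  (1 | 1);  E = ((((~ (1 & 1)) & ((1 | 1) | (d | 0))) | 0) | 0)
2. [or_false →] (((~ (1 & 1)) & ((1 | 1) | (d | 0))) | 0)  →  ((~ (1 & 1)) & ((1 | 1) | (d | 0)));  E = (((~ (1 & 1)) & ((1 | 1) | (d | 0))) | 0)
3. [and_true →] (1 & 1)  →  1;  E = (((~ 1) & ((1 | 1) | (d | 0))) | 0)
4. [or_false →] (((~ 1) & ((1 | 1) | (d | 0))) | 0)  →  ((~ 1) & ((1 | 1) | (d | 0)))
5. [or_idem →] (1 | 1)  →  1;  E = ((~ 1) & (1 | (d | 0)))
6. [or_false →] (d | 0)  →  d;  cost 11 ≤ 11, done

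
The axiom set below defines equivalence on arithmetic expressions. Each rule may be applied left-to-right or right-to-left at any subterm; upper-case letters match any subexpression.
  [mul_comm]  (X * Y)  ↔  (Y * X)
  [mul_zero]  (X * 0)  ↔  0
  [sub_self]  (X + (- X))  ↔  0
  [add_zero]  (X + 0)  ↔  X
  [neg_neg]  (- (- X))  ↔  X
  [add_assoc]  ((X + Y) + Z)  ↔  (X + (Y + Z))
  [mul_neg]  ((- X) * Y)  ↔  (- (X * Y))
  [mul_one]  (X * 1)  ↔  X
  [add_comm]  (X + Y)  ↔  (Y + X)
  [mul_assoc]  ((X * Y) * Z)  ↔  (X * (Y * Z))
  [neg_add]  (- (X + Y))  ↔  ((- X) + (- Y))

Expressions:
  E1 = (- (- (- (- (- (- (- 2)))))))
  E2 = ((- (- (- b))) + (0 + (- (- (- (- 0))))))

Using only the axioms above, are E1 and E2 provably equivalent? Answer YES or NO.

NO

The axioms are sound identities: if E1 ↔* E2 then E1 and E2 evaluate identically under any assignment.
Under b=0: E1 evaluates to -2, E2 to 0. Distinct ⇒ no rewrite sequence connects them.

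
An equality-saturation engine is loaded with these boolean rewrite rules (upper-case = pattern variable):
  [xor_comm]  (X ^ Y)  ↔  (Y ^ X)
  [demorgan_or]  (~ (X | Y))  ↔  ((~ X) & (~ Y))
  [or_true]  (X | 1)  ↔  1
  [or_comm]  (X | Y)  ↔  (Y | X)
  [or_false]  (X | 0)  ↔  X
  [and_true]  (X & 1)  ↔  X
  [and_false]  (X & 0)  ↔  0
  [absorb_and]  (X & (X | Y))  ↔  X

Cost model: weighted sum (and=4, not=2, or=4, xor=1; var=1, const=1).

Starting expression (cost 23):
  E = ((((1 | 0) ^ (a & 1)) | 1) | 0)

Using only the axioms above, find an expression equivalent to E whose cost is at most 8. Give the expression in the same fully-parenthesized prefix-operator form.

((1 ^ a) | 1)   [cost 8]

(1) (1 | 0)  =[or_false →]=  1    ⊢ (((1 ^ (a & 1)) | 1) | 0)
(2) (((1 ^ (a & 1)) | 1) | 0)  =[or_false →]=  ((1 ^ (a & 1)) | 1)
(3) (a & 1)  =[and_true →]=  a    ⊢ cost 8, within 8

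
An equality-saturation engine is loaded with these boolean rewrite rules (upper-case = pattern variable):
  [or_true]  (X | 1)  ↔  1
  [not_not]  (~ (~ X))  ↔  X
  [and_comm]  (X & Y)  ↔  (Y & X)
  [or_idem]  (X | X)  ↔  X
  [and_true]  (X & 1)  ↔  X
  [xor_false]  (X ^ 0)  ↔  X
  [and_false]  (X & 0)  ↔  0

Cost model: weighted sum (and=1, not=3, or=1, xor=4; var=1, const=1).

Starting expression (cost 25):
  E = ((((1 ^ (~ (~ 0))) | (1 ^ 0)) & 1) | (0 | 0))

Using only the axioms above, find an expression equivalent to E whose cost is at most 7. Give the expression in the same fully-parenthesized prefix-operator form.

step 1: not_not (→) rewrites (~ (~ 0)) into 0, now ((((1 ^ 0) | (1 ^ 0)) & 1) | (0 | 0))
step 2: or_idem (→) rewrites ((1 ^ 0) | (1 ^ 0)) into (1 ^ 0), now (((1 ^ 0) & 1) | (0 | 0))
step 3: xor_false (→) rewrites (1 ^ 0) into 1, reaching cost 7 (bound 7)

((1 & 1) | (0 | 0))   [cost 7]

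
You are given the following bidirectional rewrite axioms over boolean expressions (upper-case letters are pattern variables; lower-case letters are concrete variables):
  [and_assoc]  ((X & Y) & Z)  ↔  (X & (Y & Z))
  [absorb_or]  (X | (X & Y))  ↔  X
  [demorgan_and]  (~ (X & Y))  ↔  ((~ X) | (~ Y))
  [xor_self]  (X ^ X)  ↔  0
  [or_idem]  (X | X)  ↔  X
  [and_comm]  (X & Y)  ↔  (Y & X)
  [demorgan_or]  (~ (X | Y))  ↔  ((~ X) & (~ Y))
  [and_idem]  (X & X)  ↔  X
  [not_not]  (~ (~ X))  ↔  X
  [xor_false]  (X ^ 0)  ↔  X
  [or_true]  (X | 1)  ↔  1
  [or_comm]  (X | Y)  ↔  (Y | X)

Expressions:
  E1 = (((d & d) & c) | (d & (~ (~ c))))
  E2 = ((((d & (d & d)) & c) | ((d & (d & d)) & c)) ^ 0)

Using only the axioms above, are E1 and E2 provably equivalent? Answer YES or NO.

(1) (d & d)  =[and_idem →]=  d    ⊢ ((d & c) | (d & (~ (~ c))))
(2) (~ (~ c))  =[not_not →]=  c    ⊢ ((d & c) | (d & c))
(3) ((d & c) | (d & c))  =[or_idem →]=  (d & c)
(4) d  =[and_idem ←]=  (d & d)    ⊢ ((d & d) & c)
(5) d  =[and_idem ←]=  (d & d)    ⊢ ((d & (d & d)) & c)
(6) ((d & (d & d)) & c)  =[or_idem ←]=  (((d & (d & d)) & c) | ((d & (d & d)) & c))
(7) (((d & (d & d)) & c) | ((d & (d & d)) & c))  =[xor_false ←]=  ((((d & (d & d)) & c) | ((d & (d & d)) & c)) ^ 0)    ⊢ E2

YES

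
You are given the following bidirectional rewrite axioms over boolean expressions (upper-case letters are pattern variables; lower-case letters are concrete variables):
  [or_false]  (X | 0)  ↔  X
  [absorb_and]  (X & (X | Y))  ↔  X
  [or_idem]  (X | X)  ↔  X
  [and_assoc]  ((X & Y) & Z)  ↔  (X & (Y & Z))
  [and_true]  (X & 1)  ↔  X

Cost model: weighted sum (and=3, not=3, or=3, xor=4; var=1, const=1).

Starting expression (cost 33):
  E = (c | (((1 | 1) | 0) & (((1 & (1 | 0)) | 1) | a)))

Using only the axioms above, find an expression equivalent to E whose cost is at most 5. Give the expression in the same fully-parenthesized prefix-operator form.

(c | 1)   [cost 5]

step 1: absorb_and (→) rewrites (1 & (1 | 0)) into 1, now (c | (((1 | 1) | 0) & ((1 | 1) | a)))
step 2: or_false (→) rewrites ((1 | 1) | 0) into (1 | 1), now (c | ((1 | 1) & ((1 | 1) | a)))
step 3: absorb_and (→) rewrites ((1 | 1) & ((1 | 1) | a)) into (1 | 1), now (c | (1 | 1))
step 4: or_idem (→) rewrites (1 | 1) into 1, reaching cost 5 (bound 5)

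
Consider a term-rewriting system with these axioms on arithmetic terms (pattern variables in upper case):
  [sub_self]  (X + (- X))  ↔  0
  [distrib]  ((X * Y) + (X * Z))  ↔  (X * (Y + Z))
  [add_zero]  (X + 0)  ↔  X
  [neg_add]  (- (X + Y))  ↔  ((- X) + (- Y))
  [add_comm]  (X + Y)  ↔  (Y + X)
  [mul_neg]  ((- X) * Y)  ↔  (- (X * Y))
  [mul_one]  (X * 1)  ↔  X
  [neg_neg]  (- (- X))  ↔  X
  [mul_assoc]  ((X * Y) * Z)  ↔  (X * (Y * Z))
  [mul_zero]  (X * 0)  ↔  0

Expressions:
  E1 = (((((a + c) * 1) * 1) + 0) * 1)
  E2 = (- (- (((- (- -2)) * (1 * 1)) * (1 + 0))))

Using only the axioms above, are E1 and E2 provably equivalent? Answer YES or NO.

The axioms are sound identities: if E1 ↔* E2 then E1 and E2 evaluate identically under any assignment.
Under a=0, c=0: E1 evaluates to 0, E2 to -2. Distinct ⇒ no rewrite sequence connects them.

NO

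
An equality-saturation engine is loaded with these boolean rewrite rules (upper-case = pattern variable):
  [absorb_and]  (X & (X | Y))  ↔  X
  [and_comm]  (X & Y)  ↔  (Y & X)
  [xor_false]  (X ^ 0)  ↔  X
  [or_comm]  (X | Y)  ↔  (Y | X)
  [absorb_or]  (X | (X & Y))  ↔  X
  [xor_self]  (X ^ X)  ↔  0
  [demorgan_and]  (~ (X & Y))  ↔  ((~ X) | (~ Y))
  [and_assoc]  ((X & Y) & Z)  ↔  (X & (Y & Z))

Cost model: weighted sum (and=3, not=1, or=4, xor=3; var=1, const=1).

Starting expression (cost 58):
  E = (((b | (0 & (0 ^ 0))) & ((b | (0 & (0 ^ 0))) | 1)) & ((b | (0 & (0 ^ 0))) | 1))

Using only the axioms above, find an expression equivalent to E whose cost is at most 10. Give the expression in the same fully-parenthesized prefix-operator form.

(b | (0 & 0))   [cost 10]

step 1: absorb_and (→) rewrites ((b | (0 & (0 ^ 0))) & ((b | (0 & (0 ^ 0))) | 1)) into (b | (0 & (0 ^ 0))), now ((b | (0 & (0 ^ 0))) & ((b | (0 & (0 ^ 0))) | 1))
step 2: absorb_and (→) rewrites ((b | (0 & (0 ^ 0))) & ((b | (0 & (0 ^ 0))) | 1)) into (b | (0 & (0 ^ 0)))
step 3: xor_false (→) rewrites (0 ^ 0) into 0, reaching cost 10 (bound 10)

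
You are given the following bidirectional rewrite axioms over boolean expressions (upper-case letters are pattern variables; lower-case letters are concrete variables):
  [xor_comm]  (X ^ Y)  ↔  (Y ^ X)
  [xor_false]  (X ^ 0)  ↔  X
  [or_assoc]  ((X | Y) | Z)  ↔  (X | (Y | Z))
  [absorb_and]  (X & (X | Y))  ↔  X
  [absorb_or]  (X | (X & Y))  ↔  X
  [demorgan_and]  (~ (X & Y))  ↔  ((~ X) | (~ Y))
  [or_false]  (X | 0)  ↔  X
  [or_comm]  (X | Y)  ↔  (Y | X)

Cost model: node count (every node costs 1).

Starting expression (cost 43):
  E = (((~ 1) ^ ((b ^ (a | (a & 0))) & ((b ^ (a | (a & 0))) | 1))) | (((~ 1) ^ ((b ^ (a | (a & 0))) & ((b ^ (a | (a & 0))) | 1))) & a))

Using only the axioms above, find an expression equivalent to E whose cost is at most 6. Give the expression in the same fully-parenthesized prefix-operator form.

((~ 1) ^ (b ^ a))   [cost 6]

1. [absorb_or →] (((~ 1) ^ ((b ^ (a | (a & 0))) & ((b ^ (a | (a & 0))) | 1))) | (((~ 1) ^ ((b ^ (a | (a & 0))) & ((b ^ (a | (a & 0))) | 1))) & a))  →  ((~ 1) ^ ((b ^ (a | (a & 0))) & ((b ^ (a | (a & 0))) | 1)))
2. [absorb_and →] ((b ^ (a | (a & 0))) & ((b ^ (a | (a & 0))) | 1))  →  (b ^ (a | (a & 0)));  E = ((~ 1) ^ (b ^ (a | (a & 0))))
3. [absorb_or →] (a | (a & 0))  →  a;  cost 6 ≤ 6, done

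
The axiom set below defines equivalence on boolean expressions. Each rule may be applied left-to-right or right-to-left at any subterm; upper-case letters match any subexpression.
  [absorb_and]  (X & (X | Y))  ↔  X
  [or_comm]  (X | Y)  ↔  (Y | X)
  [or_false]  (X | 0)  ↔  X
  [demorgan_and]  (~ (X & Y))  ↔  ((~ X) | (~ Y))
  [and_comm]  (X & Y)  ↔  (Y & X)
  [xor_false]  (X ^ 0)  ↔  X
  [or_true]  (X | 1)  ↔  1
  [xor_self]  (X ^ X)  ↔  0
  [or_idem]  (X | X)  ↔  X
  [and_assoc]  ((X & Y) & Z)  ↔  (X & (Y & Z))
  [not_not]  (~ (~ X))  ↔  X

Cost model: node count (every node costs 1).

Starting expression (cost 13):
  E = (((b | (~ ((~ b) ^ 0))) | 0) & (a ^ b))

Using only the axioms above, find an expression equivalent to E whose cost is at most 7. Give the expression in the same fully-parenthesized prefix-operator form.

((b | 0) & (a ^ b))   [cost 7]

1. [xor_false →] ((~ b) ^ 0)  →  (~ b);  E = (((b | (~ (~ b))) | 0) & (a ^ b))
2. [not_not →] (~ (~ b))  →  b;  E = (((b | b) | 0) & (a ^ b))
3. [or_idem →] (b | b)  →  b;  cost 7 ≤ 7, done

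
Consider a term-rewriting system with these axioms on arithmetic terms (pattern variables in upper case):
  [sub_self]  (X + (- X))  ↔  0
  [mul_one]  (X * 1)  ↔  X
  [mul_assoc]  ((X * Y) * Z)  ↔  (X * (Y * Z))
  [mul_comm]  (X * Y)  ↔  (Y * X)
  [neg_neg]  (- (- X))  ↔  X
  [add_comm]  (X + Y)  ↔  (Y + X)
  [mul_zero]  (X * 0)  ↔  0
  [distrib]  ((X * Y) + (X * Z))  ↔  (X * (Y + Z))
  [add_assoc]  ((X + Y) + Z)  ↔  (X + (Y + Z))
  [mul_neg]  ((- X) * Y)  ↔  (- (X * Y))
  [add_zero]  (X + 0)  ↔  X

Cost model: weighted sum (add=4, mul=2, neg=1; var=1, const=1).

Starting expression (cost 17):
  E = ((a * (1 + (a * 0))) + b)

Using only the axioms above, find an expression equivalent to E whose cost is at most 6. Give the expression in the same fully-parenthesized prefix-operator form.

(a + b)   [cost 6]

step 1: mul_zero (→) rewrites (a * 0) into 0, now ((a * (1 + 0)) + b)
step 2: add_zero (→) rewrites (1 + 0) into 1, now ((a * 1) + b)
step 3: mul_one (→) rewrites (a * 1) into a, reaching cost 6 (bound 6)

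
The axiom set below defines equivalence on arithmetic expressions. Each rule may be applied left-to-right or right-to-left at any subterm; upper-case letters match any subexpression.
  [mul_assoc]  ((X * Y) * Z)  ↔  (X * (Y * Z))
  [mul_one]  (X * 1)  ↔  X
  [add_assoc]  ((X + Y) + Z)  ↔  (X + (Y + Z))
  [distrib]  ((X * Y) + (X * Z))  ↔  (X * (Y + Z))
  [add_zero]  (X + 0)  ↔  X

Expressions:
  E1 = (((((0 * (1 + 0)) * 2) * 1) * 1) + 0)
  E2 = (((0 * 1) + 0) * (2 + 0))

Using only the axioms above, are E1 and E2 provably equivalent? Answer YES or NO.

YES

1. [add_zero →] (1 + 0)  →  1;  E1 = (((((0 * 1) * 2) * 1) * 1) + 0)
2. [mul_one →] ((((0 * 1) * 2) * 1) * 1)  →  (((0 * 1) * 2) * 1);  E1 = ((((0 * 1) * 2) * 1) + 0)
3. [mul_one →] (0 * 1)  →  0;  E1 = (((0 * 2) * 1) + 0)
4. [mul_one →] ((0 * 2) * 1)  →  (0 * 2);  E1 = ((0 * 2) + 0)
5. [add_zero →] ((0 * 2) + 0)  →  (0 * 2)
6. [add_zero ←] 0  →  (0 + 0);  E1 = ((0 + 0) * 2)
7. [mul_one ←] 0  →  (0 * 1);  E1 = (((0 * 1) + 0) * 2)
8. [add_zero ←] 2  →  (2 + 0);  this is E2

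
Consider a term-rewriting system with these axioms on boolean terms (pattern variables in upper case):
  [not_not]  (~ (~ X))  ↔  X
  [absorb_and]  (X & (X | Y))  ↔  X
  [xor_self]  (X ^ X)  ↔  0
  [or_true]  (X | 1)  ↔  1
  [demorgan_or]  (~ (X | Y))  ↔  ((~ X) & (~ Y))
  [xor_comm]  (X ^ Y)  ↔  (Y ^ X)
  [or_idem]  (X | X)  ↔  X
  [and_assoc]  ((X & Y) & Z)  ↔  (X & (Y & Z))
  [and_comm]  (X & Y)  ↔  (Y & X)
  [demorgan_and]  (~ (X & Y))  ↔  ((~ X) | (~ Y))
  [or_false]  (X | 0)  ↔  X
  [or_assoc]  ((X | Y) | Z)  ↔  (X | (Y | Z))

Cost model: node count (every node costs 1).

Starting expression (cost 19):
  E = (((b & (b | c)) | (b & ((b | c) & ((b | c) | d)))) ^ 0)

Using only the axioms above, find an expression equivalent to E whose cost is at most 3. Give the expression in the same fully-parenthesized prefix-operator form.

(b ^ 0)   [cost 3]

(1) ((b | c) & ((b | c) | d))  =[absorb_and →]=  (b | c)    ⊢ (((b & (b | c)) | (b & (b | c))) ^ 0)
(2) ((b & (b | c)) | (b & (b | c)))  =[or_idem →]=  (b & (b | c))    ⊢ ((b & (b | c)) ^ 0)
(3) (b & (b | c))  =[absorb_and →]=  b    ⊢ cost 3, within 3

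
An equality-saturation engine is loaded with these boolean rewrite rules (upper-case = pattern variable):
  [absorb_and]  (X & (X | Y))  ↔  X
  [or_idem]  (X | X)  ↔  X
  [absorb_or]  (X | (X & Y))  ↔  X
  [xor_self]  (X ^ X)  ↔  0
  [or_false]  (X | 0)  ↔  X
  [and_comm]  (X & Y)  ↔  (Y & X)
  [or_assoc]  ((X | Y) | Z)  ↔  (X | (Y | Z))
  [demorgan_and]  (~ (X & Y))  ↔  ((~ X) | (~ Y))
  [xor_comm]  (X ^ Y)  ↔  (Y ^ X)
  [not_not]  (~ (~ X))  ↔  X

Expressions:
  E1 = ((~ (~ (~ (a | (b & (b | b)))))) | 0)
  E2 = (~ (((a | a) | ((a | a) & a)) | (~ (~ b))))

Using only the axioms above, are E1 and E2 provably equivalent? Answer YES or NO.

YES

(1) (~ (~ (~ (a | (b & (b | b))))))  =[not_not →]=  (~ (a | (b & (b | b))))    ⊢ ((~ (a | (b & (b | b)))) | 0)
(2) (b & (b | b))  =[absorb_and →]=  b    ⊢ ((~ (a | b)) | 0)
(3) ((~ (a | b)) | 0)  =[or_false →]=  (~ (a | b))
(4) a  =[or_idem ←]=  (a | a)    ⊢ (~ ((a | a) | b))
(5) (a | a)  =[absorb_or ←]=  ((a | a) | ((a | a) & a))    ⊢ (~ (((a | a) | ((a | a) & a)) | b))
(6) b  =[not_not ←]=  (~ (~ b))    ⊢ E2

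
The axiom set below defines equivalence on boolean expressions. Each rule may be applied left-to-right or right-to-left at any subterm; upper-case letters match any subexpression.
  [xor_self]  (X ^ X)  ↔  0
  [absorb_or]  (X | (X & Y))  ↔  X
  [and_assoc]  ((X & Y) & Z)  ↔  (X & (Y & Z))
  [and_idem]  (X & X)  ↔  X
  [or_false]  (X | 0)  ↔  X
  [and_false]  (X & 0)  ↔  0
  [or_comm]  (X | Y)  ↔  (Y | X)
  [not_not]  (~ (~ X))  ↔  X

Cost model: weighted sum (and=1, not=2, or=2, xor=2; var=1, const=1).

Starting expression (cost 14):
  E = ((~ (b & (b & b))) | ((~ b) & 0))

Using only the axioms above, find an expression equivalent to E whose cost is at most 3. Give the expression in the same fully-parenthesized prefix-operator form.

(~ b)   [cost 3]

1. [and_idem →] (b & b)  →  b;  E = ((~ (b & b)) | ((~ b) & 0))
2. [and_idem →] (b & b)  →  b;  E = ((~ b) | ((~ b) & 0))
3. [absorb_or →] ((~ b) | ((~ b) & 0))  →  (~ b);  cost 3 ≤ 3, done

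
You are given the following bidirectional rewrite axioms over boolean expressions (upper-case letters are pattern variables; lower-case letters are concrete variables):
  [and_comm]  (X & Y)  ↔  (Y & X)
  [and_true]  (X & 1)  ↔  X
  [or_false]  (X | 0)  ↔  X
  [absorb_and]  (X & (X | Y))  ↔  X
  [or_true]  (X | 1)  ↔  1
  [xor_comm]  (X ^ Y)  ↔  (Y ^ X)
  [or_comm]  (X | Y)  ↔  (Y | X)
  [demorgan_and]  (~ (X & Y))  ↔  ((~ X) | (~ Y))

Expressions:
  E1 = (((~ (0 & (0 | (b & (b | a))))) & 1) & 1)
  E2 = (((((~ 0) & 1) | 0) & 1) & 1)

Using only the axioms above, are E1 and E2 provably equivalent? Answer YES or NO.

1. [absorb_and →] (b & (b | a))  →  b;  E1 = (((~ (0 & (0 | b))) & 1) & 1)
2. [and_true →] (((~ (0 & (0 | b))) & 1) & 1)  →  ((~ (0 & (0 | b))) & 1)
3. [and_true →] ((~ (0 & (0 | b))) & 1)  →  (~ (0 & (0 | b)))
4. [absorb_and →] (0 & (0 | b))  →  0;  E1 = (~ 0)
5. [and_true ←] (~ 0)  →  ((~ 0) & 1)
6. [and_true ←] (~ 0)  →  ((~ 0) & 1);  E1 = (((~ 0) & 1) & 1)
7. [or_false ←] ((~ 0) & 1)  →  (((~ 0) & 1) | 0);  E1 = ((((~ 0) & 1) | 0) & 1)
8. [and_true ←] ((((~ 0) & 1) | 0) & 1)  →  (((((~ 0) & 1) | 0) & 1) & 1);  this is E2

YES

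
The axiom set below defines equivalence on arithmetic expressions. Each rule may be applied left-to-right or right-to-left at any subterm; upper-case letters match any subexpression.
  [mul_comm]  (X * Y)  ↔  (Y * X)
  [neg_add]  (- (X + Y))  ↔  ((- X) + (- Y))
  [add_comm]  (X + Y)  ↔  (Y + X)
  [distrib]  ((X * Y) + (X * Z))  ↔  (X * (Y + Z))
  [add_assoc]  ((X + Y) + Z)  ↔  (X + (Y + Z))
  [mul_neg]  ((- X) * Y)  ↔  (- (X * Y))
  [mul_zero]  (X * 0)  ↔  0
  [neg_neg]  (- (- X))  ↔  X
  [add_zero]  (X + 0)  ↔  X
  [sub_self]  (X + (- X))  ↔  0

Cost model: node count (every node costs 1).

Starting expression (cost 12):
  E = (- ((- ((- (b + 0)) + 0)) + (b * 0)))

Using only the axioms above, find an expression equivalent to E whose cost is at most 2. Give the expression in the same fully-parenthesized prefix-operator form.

(- b)   [cost 2]

step 1: add_zero (→) rewrites ((- (b + 0)) + 0) into (- (b + 0)), now (- ((- (- (b + 0))) + (b * 0)))
step 2: mul_zero (→) rewrites (b * 0) into 0, now (- ((- (- (b + 0))) + 0))
step 3: add_zero (→) rewrites (b + 0) into b, now (- ((- (- b)) + 0))
step 4: add_zero (→) rewrites ((- (- b)) + 0) into (- (- b)), now (- (- (- b)))
step 5: neg_neg (→) rewrites (- (- (- b))) into (- b), reaching cost 2 (bound 2)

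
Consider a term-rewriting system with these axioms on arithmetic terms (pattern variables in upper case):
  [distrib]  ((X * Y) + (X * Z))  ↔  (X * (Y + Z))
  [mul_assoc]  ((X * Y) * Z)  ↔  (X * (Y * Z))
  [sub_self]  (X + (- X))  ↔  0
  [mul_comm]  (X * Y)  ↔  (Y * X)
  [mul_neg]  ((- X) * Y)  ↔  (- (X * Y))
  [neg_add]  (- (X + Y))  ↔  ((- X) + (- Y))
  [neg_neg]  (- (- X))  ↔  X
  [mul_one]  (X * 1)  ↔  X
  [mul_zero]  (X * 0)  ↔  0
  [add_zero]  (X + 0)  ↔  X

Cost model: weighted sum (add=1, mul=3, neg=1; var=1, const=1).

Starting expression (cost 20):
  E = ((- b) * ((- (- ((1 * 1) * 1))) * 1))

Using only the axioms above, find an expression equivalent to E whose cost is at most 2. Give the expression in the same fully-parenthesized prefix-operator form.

1. [mul_one →] (1 * 1)  →  1;  E = ((- b) * ((- (- (1 * 1))) * 1))
2. [mul_one →] ((- (- (1 * 1))) * 1)  →  (- (- (1 * 1)));  E = ((- b) * (- (- (1 * 1))))
3. [neg_neg →] (- (- (1 * 1)))  →  (1 * 1);  E = ((- b) * (1 * 1))
4. [mul_one →] (1 * 1)  →  1;  E = ((- b) * 1)
5. [mul_one →] ((- b) * 1)  →  (- b);  cost 2 ≤ 2, done

(- b)   [cost 2]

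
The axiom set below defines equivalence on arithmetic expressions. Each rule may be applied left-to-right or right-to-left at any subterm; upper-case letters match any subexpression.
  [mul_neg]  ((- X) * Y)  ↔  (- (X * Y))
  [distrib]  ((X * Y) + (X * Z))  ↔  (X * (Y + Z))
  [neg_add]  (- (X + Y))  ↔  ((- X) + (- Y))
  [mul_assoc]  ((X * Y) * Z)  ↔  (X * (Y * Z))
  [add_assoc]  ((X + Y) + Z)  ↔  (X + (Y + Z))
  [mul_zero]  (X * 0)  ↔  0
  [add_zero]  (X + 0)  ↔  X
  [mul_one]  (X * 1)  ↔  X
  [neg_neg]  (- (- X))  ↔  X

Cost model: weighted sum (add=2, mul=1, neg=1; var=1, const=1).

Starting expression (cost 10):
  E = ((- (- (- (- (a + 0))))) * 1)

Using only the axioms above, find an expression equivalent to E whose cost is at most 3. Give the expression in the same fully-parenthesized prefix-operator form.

(- (- a))   [cost 3]

(1) (a + 0)  =[add_zero →]=  a    ⊢ ((- (- (- (- a)))) * 1)
(2) (- (- a))  =[neg_neg →]=  a    ⊢ ((- (- a)) * 1)
(3) ((- (- a)) * 1)  =[mul_one →]=  (- (- a))    ⊢ cost 3, within 3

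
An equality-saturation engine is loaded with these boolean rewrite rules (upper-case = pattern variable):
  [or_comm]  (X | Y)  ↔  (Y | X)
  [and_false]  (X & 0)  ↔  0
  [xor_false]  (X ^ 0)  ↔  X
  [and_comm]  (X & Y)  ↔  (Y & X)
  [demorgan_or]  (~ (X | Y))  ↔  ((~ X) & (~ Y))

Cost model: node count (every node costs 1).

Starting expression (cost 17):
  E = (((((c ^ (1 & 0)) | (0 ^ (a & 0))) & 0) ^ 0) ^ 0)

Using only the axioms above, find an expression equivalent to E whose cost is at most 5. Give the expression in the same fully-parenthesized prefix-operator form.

((0 | c) & 0)   [cost 5]

(1) (((((c ^ (1 & 0)) | (0 ^ (a & 0))) & 0) ^ 0) ^ 0)  =[xor_false →]=  ((((c ^ (1 & 0)) | (0 ^ (a & 0))) & 0) ^ 0)
(2) (1 & 0)  =[and_false →]=  0    ⊢ ((((c ^ 0) | (0 ^ (a & 0))) & 0) ^ 0)
(3) ((((c ^ 0) | (0 ^ (a & 0))) & 0) ^ 0)  =[xor_false →]=  (((c ^ 0) | (0 ^ (a & 0))) & 0)
(4) (a & 0)  =[and_false →]=  0    ⊢ (((c ^ 0) | (0 ^ 0)) & 0)
(5) (c ^ 0)  =[xor_false →]=  c    ⊢ ((c | (0 ^ 0)) & 0)
(6) (c | (0 ^ 0))  =[or_comm →]=  ((0 ^ 0) | c)    ⊢ (((0 ^ 0) | c) & 0)
(7) (0 ^ 0)  =[xor_false →]=  0    ⊢ cost 5, within 5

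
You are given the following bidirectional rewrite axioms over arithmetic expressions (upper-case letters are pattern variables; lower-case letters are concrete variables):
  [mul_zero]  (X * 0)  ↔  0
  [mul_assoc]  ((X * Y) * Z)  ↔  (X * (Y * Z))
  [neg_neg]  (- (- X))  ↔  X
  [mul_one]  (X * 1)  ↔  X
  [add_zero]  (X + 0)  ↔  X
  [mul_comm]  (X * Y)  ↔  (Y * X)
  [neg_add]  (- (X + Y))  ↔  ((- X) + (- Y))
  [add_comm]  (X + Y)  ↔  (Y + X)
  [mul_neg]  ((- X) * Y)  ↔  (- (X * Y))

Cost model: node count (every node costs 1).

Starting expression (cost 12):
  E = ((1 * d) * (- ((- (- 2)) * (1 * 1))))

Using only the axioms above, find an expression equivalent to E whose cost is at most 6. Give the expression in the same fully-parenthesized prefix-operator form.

((1 * d) * (- 2))   [cost 6]

(1) (1 * 1)  =[mul_one →]=  1    ⊢ ((1 * d) * (- ((- (- 2)) * 1)))
(2) ((- (- 2)) * 1)  =[mul_one →]=  (- (- 2))    ⊢ ((1 * d) * (- (- (- 2))))
(3) (- (- (- 2)))  =[neg_neg →]=  (- 2)    ⊢ cost 6, within 6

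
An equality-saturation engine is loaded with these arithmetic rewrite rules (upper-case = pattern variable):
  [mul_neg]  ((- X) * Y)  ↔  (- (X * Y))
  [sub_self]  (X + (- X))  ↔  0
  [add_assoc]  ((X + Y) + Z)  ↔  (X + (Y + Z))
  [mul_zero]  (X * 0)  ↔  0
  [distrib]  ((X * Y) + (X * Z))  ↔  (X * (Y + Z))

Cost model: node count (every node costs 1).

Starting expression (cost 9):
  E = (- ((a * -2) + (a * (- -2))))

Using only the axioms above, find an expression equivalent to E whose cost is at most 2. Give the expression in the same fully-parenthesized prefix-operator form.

(- 0)   [cost 2]

1. [distrib →] ((a * -2) + (a * (- -2)))  →  (a * (-2 + (- -2)));  E = (- (a * (-2 + (- -2))))
2. [sub_self →] (-2 + (- -2))  →  0;  E = (- (a * 0))
3. [mul_zero →] (a * 0)  →  0;  cost 2 ≤ 2, done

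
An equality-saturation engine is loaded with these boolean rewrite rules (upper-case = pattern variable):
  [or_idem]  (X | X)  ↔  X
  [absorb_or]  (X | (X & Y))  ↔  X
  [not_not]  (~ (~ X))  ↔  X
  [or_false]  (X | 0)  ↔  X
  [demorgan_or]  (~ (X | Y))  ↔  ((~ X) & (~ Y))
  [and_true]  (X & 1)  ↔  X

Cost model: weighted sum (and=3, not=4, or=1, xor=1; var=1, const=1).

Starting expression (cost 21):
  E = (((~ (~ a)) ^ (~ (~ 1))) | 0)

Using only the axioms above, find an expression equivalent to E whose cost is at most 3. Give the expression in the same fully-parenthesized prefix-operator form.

step 1: not_not (→) rewrites (~ (~ 1)) into 1, now (((~ (~ a)) ^ 1) | 0)
step 2: or_false (→) rewrites (((~ (~ a)) ^ 1) | 0) into ((~ (~ a)) ^ 1)
step 3: not_not (→) rewrites (~ (~ a)) into a, reaching cost 3 (bound 3)

(a ^ 1)   [cost 3]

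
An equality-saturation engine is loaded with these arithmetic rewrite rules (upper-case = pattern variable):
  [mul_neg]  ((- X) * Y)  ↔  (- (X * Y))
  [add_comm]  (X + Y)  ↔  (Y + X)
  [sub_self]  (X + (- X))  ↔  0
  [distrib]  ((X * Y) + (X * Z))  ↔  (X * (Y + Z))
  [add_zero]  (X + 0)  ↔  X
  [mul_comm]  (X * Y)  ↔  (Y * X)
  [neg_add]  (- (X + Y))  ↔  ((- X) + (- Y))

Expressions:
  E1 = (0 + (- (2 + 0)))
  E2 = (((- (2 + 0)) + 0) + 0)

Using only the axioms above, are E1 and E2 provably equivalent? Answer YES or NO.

(1) (0 + (- (2 + 0)))  =[add_comm →]=  ((- (2 + 0)) + 0)
(2) (- (2 + 0))  =[add_zero ←]=  ((- (2 + 0)) + 0)    ⊢ E2

YES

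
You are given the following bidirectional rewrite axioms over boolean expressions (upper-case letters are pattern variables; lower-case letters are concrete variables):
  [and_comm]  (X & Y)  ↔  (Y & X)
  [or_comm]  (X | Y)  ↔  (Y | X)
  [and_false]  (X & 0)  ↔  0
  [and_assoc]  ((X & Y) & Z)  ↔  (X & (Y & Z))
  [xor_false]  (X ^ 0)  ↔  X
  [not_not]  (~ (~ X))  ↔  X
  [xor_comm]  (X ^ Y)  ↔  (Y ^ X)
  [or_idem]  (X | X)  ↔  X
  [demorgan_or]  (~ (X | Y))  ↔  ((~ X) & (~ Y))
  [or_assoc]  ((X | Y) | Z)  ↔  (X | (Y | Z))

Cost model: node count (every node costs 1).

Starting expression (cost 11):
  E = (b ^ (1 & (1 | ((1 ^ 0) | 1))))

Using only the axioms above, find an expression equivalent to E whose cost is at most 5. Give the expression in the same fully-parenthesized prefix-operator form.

1. [xor_false →] (1 ^ 0)  →  1;  E = (b ^ (1 & (1 | (1 | 1))))
2. [or_idem →] (1 | 1)  →  1;  E = (b ^ (1 & (1 | 1)))
3. [or_idem →] (1 | 1)  →  1;  cost 5 ≤ 5, done

(b ^ (1 & 1))   [cost 5]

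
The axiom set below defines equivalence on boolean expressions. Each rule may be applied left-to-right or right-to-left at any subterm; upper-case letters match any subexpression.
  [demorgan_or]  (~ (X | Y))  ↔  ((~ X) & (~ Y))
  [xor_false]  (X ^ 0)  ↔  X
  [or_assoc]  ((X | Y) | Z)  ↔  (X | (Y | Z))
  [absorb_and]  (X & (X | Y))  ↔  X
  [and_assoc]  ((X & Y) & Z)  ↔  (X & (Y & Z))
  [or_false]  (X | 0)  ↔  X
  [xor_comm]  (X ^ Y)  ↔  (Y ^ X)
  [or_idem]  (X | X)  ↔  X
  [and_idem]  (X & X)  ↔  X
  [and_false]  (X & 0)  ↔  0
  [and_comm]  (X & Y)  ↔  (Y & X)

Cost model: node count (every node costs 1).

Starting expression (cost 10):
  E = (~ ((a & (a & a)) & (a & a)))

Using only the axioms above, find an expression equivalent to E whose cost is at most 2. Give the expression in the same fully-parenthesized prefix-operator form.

(~ a)   [cost 2]

(1) (a & a)  =[and_idem →]=  a    ⊢ (~ ((a & a) & (a & a)))
(2) ((a & a) & (a & a))  =[and_idem →]=  (a & a)    ⊢ (~ (a & a))
(3) (a & a)  =[and_idem →]=  a    ⊢ cost 2, within 2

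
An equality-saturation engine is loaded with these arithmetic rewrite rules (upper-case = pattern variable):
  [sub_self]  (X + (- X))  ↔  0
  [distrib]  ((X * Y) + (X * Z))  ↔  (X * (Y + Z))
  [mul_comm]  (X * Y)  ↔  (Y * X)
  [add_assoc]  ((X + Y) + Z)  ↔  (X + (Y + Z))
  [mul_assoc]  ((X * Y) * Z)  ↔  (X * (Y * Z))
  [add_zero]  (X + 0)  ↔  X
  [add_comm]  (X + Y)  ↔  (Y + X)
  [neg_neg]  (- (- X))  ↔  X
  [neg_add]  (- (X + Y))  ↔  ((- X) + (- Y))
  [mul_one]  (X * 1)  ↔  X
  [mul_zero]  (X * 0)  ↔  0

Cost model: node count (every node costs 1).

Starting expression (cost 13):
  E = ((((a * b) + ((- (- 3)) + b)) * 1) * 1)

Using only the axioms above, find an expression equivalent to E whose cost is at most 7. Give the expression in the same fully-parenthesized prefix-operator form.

((a * b) + (3 + b))   [cost 7]

1. [mul_one →] ((((a * b) + ((- (- 3)) + b)) * 1) * 1)  →  (((a * b) + ((- (- 3)) + b)) * 1)
2. [mul_one →] (((a * b) + ((- (- 3)) + b)) * 1)  →  ((a * b) + ((- (- 3)) + b))
3. [neg_neg →] (- (- 3))  →  3;  cost 7 ≤ 7, done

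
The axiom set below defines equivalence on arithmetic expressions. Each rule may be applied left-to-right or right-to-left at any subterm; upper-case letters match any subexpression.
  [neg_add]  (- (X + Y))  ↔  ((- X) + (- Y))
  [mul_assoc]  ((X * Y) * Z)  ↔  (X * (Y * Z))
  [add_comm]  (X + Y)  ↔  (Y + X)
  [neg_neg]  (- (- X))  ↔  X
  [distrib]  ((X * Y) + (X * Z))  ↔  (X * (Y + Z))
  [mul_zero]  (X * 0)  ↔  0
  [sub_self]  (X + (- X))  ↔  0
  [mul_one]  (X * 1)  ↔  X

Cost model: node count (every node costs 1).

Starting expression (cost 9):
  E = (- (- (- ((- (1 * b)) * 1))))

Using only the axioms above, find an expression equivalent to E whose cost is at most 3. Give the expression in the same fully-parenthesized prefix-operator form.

(1 * b)   [cost 3]

1. [neg_neg →] (- (- ((- (1 * b)) * 1)))  →  ((- (1 * b)) * 1);  E = (- ((- (1 * b)) * 1))
2. [mul_one →] ((- (1 * b)) * 1)  →  (- (1 * b));  E = (- (- (1 * b)))
3. [neg_neg →] (- (- (1 * b)))  →  (1 * b);  cost 3 ≤ 3, done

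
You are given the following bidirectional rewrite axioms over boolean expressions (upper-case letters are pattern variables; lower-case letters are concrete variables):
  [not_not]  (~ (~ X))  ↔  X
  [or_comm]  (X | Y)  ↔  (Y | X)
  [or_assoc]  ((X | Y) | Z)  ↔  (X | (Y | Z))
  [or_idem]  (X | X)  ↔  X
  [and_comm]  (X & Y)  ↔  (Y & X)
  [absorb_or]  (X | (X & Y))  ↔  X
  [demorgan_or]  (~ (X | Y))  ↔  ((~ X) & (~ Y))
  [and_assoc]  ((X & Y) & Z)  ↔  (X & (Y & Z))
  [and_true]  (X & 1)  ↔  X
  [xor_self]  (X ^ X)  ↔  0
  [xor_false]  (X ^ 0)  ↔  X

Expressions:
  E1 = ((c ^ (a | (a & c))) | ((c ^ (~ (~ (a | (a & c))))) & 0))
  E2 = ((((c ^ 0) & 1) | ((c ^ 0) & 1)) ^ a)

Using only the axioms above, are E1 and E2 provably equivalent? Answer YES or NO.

YES

step 1: not_not (→) rewrites (~ (~ (a | (a & c)))) into (a | (a & c)), now ((c ^ (a | (a & c))) | ((c ^ (a | (a & c))) & 0))
step 2: absorb_or (→) rewrites ((c ^ (a | (a & c))) | ((c ^ (a | (a & c))) & 0)) into (c ^ (a | (a & c)))
step 3: absorb_or (→) rewrites (a | (a & c)) into a, now (c ^ a)
step 4: xor_false (←) rewrites c into (c ^ 0), now ((c ^ 0) ^ a)
step 5: and_true (←) rewrites (c ^ 0) into ((c ^ 0) & 1), now (((c ^ 0) & 1) ^ a)
step 6: or_idem (←) rewrites ((c ^ 0) & 1) into (((c ^ 0) & 1) | ((c ^ 0) & 1)), which is E2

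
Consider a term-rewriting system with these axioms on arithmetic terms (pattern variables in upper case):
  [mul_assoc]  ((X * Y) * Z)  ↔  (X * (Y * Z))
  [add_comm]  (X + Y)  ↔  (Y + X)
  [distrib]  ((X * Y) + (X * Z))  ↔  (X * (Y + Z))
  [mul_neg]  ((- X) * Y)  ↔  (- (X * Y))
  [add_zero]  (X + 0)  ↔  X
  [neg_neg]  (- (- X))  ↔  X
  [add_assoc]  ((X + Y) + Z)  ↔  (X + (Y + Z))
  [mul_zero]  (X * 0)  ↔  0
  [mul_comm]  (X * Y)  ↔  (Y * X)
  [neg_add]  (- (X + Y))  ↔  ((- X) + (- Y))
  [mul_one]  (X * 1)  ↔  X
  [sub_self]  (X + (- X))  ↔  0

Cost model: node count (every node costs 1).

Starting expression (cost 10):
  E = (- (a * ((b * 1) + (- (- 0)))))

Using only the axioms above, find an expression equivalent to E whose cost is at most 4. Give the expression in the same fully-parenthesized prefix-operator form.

(- (a * b))   [cost 4]

step 1: neg_neg (→) rewrites (- (- 0)) into 0, now (- (a * ((b * 1) + 0)))
step 2: mul_one (→) rewrites (b * 1) into b, now (- (a * (b + 0)))
step 3: add_zero (→) rewrites (b + 0) into b, reaching cost 4 (bound 4)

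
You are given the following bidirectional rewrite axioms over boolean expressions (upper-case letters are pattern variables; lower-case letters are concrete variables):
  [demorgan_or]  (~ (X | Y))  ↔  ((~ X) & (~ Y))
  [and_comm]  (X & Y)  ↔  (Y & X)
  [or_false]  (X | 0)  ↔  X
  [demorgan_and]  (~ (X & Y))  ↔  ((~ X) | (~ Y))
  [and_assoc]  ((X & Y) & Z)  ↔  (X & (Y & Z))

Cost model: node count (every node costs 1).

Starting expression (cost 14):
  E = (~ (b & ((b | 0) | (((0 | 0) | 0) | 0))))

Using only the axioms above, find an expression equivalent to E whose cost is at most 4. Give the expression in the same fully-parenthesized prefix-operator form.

step 1: or_false (→) rewrites (((0 | 0) | 0) | 0) into ((0 | 0) | 0), now (~ (b & ((b | 0) | ((0 | 0) | 0))))
step 2: or_false (→) rewrites (0 | 0) into 0, now (~ (b & ((b | 0) | (0 | 0))))
step 3: or_false (→) rewrites (b | 0) into b, now (~ (b & (b | (0 | 0))))
step 4: or_false (→) rewrites (0 | 0) into 0, now (~ (b & (b | 0)))
step 5: or_false (→) rewrites (b | 0) into b, reaching cost 4 (bound 4)

(~ (b & b))   [cost 4]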